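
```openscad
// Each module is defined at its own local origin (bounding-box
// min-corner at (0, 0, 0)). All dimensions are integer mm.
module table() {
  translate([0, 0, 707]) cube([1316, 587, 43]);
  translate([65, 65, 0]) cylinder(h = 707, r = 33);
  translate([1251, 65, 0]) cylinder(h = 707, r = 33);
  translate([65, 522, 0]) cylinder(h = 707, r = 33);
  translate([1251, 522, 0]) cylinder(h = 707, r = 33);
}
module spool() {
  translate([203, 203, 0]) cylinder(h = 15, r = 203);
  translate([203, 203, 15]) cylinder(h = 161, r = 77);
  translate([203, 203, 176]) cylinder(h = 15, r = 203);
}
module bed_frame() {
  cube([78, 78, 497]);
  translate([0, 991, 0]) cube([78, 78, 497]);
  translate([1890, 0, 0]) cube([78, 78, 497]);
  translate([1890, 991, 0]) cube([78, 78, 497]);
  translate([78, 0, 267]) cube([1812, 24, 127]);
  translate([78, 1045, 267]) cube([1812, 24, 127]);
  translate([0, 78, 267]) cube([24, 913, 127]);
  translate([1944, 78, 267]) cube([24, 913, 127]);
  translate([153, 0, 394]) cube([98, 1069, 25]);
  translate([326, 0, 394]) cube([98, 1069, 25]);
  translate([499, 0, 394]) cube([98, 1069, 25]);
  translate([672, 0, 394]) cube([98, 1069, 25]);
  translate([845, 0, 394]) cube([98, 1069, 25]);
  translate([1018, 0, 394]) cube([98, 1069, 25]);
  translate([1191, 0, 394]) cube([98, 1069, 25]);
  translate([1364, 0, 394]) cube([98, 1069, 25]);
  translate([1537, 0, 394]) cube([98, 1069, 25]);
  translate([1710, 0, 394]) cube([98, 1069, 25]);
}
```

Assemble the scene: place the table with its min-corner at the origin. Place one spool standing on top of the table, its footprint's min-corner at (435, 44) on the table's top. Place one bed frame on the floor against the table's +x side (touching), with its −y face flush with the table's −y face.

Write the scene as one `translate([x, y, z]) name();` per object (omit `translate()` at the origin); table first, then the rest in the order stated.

table();
translate([435, 44, 750]) spool();
translate([1316, 0, 0]) bed_frame();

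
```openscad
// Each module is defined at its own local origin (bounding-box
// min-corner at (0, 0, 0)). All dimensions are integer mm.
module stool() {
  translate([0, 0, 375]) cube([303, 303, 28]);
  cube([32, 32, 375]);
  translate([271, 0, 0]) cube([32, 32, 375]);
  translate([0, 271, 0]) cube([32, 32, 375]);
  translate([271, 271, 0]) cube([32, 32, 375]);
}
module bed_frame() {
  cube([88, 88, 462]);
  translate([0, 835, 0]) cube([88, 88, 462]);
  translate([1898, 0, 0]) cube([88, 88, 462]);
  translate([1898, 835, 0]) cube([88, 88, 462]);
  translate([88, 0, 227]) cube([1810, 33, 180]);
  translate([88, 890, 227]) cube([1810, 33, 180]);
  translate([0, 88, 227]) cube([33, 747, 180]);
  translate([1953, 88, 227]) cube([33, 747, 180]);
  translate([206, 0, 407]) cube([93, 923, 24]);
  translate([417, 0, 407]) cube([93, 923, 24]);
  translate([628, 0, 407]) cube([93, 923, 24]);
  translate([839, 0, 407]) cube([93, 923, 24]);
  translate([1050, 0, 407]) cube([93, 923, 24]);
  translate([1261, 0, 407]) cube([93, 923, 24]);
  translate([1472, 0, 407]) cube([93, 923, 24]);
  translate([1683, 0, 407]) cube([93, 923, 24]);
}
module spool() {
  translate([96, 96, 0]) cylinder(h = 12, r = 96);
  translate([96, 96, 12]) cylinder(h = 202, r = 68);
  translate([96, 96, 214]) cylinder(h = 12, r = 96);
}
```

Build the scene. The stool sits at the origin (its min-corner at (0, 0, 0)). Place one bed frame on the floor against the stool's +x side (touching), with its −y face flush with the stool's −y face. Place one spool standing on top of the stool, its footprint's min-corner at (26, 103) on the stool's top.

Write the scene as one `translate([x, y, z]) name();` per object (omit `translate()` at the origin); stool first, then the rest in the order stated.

stool();
translate([303, 0, 0]) bed_frame();
translate([26, 103, 403]) spool();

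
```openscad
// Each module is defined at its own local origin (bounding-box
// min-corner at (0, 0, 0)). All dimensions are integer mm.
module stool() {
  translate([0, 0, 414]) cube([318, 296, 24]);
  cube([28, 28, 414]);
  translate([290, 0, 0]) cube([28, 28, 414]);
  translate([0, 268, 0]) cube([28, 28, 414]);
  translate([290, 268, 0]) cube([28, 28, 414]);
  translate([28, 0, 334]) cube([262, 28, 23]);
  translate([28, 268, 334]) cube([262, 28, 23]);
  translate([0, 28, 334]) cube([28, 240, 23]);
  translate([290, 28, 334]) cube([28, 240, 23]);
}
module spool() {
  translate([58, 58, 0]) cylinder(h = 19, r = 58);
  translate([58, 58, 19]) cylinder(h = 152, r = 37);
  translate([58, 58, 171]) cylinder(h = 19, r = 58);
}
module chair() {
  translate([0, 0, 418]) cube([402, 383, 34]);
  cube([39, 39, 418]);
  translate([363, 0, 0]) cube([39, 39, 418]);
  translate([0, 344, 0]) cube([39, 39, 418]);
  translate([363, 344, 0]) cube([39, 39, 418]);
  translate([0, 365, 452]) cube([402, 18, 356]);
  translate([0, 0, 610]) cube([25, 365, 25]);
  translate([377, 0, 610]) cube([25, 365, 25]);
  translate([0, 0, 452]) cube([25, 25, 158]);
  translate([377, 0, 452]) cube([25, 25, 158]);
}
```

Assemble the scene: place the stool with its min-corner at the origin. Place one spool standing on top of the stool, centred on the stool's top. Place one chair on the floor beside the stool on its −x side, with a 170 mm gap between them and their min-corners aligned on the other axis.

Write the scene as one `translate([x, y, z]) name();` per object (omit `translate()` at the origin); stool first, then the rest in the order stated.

stool();
translate([101, 90, 438]) spool();
translate([-572, 0, 0]) chair();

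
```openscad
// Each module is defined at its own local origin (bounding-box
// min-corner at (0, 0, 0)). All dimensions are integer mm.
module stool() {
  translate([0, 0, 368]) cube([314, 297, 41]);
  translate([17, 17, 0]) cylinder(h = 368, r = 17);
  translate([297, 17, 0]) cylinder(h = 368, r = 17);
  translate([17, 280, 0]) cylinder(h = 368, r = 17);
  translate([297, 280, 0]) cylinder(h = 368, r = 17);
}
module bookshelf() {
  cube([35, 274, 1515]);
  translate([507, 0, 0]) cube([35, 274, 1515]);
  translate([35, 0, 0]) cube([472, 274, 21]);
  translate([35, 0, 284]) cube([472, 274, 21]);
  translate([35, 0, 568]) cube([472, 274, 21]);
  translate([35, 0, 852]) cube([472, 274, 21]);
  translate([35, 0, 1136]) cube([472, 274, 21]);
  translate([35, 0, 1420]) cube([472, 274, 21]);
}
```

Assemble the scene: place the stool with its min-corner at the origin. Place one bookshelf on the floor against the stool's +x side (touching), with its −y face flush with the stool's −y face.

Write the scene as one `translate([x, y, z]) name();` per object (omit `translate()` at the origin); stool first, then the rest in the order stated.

stool();
translate([314, 0, 0]) bookshelf();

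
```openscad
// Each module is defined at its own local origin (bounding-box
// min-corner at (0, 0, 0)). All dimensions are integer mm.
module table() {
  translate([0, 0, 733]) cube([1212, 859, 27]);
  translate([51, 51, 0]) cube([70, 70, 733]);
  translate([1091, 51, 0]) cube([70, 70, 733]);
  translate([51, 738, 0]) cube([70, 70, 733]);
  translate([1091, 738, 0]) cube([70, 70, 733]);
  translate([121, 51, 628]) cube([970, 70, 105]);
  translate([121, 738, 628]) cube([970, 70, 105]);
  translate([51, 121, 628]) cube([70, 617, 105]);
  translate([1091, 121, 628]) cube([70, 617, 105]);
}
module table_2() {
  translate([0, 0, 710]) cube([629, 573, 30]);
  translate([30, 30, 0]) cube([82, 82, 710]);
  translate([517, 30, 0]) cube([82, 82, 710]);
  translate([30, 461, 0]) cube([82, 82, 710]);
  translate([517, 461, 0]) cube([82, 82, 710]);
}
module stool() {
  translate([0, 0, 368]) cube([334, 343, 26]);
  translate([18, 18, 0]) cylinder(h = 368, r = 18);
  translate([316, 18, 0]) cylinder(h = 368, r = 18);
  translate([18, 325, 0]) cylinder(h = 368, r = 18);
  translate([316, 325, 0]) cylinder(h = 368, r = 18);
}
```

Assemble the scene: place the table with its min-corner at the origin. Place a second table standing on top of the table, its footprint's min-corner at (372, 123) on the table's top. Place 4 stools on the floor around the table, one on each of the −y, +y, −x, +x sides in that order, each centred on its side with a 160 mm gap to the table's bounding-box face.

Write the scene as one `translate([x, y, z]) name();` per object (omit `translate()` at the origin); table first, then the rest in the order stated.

table();
translate([372, 123, 760]) table_2();
translate([439, -503, 0]) stool();
translate([439, 1019, 0]) stool();
translate([-494, 258, 0]) stool();
translate([1372, 258, 0]) stool();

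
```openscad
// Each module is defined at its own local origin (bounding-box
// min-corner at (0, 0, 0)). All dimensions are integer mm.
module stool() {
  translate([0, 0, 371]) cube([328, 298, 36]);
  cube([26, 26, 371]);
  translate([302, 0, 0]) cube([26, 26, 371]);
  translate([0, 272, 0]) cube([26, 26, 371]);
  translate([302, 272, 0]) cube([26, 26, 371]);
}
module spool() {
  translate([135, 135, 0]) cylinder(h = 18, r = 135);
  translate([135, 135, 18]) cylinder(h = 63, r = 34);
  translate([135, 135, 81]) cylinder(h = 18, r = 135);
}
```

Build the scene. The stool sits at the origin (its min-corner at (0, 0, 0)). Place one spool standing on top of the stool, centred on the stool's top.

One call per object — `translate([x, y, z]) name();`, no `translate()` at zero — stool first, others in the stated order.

stool();
translate([29, 14, 407]) spool();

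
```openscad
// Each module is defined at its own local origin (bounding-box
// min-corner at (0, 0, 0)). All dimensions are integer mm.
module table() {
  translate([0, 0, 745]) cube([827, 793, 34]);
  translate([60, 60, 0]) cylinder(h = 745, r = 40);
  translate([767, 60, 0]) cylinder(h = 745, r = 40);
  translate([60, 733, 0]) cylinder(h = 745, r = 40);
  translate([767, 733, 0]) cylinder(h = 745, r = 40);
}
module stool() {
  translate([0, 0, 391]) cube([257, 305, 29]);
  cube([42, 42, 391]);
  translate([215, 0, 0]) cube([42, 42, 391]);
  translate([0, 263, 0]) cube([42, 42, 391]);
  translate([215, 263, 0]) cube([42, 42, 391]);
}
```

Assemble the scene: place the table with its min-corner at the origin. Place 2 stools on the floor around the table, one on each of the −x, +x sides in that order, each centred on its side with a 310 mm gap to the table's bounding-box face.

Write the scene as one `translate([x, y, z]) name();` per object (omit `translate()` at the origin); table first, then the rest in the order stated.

table();
translate([-567, 244, 0]) stool();
translate([1137, 244, 0]) stool();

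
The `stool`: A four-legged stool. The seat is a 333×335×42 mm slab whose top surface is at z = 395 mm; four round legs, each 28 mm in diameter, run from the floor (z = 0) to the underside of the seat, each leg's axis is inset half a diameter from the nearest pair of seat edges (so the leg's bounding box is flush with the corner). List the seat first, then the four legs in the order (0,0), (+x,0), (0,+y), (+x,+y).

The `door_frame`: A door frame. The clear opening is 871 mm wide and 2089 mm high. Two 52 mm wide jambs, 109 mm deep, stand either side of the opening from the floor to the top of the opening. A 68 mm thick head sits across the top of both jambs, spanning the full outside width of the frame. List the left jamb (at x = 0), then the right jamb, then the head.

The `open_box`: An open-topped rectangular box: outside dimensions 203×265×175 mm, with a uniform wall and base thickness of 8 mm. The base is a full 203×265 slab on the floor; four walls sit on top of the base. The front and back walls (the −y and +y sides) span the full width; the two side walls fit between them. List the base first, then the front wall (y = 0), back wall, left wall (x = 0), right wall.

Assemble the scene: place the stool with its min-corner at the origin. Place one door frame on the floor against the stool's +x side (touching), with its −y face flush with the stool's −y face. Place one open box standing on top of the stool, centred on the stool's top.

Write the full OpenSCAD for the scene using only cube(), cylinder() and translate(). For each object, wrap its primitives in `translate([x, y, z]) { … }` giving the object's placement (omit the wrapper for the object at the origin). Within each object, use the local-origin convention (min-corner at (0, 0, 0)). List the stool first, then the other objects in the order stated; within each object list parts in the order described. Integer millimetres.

translate([0, 0, 353]) cube([333, 335, 42]);
translate([14, 14, 0]) cylinder(h = 353, r = 14);
translate([319, 14, 0]) cylinder(h = 353, r = 14);
translate([14, 321, 0]) cylinder(h = 353, r = 14);
translate([319, 321, 0]) cylinder(h = 353, r = 14);
translate([333, 0, 0]) {
  cube([52, 109, 2089]);
  translate([923, 0, 0]) cube([52, 109, 2089]);
  translate([0, 0, 2089]) cube([975, 109, 68]);
}
translate([65, 35, 395]) {
  cube([203, 265, 8]);
  translate([0, 0, 8]) cube([203, 8, 167]);
  translate([0, 257, 8]) cube([203, 8, 167]);
  translate([0, 8, 8]) cube([8, 249, 167]);
  translate([195, 8, 8]) cube([8, 249, 167]);
}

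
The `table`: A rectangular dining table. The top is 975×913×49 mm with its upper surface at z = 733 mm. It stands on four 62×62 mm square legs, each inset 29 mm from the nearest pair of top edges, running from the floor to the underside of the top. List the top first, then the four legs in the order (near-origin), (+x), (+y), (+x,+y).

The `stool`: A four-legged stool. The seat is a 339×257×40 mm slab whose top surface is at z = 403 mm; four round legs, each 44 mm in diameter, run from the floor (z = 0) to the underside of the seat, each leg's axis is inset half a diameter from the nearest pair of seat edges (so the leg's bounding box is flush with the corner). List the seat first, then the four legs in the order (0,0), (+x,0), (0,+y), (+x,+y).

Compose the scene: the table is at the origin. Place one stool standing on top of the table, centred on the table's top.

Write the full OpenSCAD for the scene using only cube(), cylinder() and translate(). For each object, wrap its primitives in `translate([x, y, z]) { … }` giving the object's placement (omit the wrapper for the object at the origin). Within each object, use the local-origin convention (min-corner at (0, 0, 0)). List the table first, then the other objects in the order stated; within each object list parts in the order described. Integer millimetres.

translate([0, 0, 684]) cube([975, 913, 49]);
translate([29, 29, 0]) cube([62, 62, 684]);
translate([884, 29, 0]) cube([62, 62, 684]);
translate([29, 822, 0]) cube([62, 62, 684]);
translate([884, 822, 0]) cube([62, 62, 684]);
translate([318, 328, 733]) {
  translate([0, 0, 363]) cube([339, 257, 40]);
  translate([22, 22, 0]) cylinder(h = 363, r = 22);
  translate([317, 22, 0]) cylinder(h = 363, r = 22);
  translate([22, 235, 0]) cylinder(h = 363, r = 22);
  translate([317, 235, 0]) cylinder(h = 363, r = 22);
}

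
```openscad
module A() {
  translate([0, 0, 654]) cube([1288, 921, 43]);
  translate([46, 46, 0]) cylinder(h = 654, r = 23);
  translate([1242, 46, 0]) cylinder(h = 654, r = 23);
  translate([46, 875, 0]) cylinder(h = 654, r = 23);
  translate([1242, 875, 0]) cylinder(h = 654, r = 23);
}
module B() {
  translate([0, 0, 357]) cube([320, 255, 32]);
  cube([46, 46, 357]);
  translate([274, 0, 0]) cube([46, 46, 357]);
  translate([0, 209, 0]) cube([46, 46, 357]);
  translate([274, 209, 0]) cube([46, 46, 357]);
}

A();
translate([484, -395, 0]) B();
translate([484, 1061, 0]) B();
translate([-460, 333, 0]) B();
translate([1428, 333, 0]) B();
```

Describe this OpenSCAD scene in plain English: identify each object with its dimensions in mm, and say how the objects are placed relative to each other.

A is a rectangular dining table. The top is 1288×921×43 mm with its upper surface at z = 697 mm. It stands on four round legs of 46 mm diameter, each leg's bounding box inset 23 mm from the nearest pair of top edges, running from the floor to the underside of the top.

B is a simple wooden stool: a rectangular seat 320 mm (x) by 255 mm (y), 32 mm thick, top face at z = 389 mm, on four square legs, each 46×46 mm in cross-section. The legs rest on z = 0, each flush with a corner of the seat.

Four stools sit around the table at the −y, +y, −x, +x sides.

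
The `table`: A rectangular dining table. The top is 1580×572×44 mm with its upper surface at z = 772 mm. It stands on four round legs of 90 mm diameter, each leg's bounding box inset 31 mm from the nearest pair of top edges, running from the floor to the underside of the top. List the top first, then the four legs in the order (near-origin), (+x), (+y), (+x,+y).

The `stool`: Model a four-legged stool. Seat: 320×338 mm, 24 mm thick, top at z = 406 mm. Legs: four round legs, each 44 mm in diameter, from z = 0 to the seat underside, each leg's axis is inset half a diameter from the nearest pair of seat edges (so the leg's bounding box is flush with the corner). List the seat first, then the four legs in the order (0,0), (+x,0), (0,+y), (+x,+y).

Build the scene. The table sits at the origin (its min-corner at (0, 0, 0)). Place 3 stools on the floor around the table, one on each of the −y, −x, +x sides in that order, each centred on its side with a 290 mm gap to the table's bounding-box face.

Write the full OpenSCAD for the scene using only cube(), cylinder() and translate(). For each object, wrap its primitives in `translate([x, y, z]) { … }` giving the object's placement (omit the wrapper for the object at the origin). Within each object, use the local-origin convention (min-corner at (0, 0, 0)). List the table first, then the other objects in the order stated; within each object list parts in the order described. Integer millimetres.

translate([0, 0, 728]) cube([1580, 572, 44]);
translate([76, 76, 0]) cylinder(h = 728, r = 45);
translate([1504, 76, 0]) cylinder(h = 728, r = 45);
translate([76, 496, 0]) cylinder(h = 728, r = 45);
translate([1504, 496, 0]) cylinder(h = 728, r = 45);
translate([630, -628, 0]) {
  translate([0, 0, 382]) cube([320, 338, 24]);
  translate([22, 22, 0]) cylinder(h = 382, r = 22);
  translate([298, 22, 0]) cylinder(h = 382, r = 22);
  translate([22, 316, 0]) cylinder(h = 382, r = 22);
  translate([298, 316, 0]) cylinder(h = 382, r = 22);
}
translate([-610, 117, 0]) {
  translate([0, 0, 382]) cube([320, 338, 24]);
  translate([22, 22, 0]) cylinder(h = 382, r = 22);
  translate([298, 22, 0]) cylinder(h = 382, r = 22);
  translate([22, 316, 0]) cylinder(h = 382, r = 22);
  translate([298, 316, 0]) cylinder(h = 382, r = 22);
}
translate([1870, 117, 0]) {
  translate([0, 0, 382]) cube([320, 338, 24]);
  translate([22, 22, 0]) cylinder(h = 382, r = 22);
  translate([298, 22, 0]) cylinder(h = 382, r = 22);
  translate([22, 316, 0]) cylinder(h = 382, r = 22);
  translate([298, 316, 0]) cylinder(h = 382, r = 22);
}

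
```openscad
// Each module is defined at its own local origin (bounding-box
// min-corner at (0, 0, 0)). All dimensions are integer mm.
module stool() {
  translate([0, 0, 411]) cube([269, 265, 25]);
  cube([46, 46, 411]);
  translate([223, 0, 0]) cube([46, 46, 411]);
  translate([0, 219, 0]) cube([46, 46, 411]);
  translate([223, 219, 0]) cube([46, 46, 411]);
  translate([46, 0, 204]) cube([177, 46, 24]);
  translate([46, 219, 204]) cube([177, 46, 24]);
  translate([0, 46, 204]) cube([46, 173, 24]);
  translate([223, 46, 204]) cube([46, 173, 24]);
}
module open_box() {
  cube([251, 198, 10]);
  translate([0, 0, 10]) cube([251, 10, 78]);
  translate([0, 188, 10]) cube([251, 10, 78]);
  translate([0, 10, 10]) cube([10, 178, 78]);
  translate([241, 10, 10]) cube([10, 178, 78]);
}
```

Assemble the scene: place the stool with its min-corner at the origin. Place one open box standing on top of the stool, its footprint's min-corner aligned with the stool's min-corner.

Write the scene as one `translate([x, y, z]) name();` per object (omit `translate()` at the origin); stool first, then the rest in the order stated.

stool();
translate([0, 0, 436]) open_box();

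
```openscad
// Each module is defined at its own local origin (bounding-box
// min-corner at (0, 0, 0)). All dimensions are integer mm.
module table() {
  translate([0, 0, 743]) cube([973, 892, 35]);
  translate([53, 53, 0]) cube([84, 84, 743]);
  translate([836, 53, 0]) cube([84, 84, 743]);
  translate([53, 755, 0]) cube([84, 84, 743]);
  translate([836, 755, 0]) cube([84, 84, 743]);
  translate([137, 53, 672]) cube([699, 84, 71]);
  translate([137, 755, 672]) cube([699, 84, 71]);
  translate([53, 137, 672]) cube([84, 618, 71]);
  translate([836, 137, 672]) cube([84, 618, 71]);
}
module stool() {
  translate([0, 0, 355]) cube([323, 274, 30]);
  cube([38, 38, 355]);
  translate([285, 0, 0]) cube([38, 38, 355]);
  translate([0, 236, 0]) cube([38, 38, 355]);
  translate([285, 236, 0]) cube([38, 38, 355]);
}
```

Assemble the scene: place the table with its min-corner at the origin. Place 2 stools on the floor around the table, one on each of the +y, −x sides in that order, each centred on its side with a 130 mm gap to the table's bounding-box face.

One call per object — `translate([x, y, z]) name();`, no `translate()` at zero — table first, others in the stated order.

table();
translate([325, 1022, 0]) stool();
translate([-453, 309, 0]) stool();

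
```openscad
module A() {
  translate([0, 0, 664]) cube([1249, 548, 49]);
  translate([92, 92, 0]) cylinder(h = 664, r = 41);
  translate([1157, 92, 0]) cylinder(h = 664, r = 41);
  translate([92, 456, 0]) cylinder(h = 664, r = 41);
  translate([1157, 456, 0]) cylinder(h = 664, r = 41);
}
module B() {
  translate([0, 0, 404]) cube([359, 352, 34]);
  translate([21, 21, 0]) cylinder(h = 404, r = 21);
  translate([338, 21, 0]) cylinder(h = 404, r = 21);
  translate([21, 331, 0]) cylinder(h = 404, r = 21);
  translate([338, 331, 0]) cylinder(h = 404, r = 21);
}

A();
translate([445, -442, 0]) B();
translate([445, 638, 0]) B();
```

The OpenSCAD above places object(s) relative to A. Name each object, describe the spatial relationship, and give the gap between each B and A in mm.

Each stool's nearest face is 90 mm from the table's bounding box.

A is a table. B is a stool. Two stools sit around the table at the −y, +y sides. The gap between each stool and the table is 90 mm.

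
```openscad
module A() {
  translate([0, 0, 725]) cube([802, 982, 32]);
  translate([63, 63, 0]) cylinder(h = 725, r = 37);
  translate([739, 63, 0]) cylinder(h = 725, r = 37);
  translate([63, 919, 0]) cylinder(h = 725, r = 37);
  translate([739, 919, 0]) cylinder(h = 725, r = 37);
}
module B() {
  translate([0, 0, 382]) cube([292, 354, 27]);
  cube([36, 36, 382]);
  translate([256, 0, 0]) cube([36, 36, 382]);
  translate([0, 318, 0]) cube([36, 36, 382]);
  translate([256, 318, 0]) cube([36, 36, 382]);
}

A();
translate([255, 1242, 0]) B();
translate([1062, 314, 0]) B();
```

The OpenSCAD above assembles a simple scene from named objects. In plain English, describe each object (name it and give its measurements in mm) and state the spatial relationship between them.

A is a table: top 802 mm (x) × 982 mm (y), 32 mm thick, upper face at z = 757 mm, on four round legs of 74 mm diameter, each leg's bounding box inset 26 mm from the nearest pair of top edges, running from z = 0 to the bottom of the top.

B is a simple wooden stool: a rectangular seat 292 mm (x) by 354 mm (y), 27 mm thick, top face at z = 409 mm, on four square legs, each 36×36 mm in cross-section. The legs rest on z = 0, each flush with a corner of the seat.

Two stools sit around the table at the +y, +x sides.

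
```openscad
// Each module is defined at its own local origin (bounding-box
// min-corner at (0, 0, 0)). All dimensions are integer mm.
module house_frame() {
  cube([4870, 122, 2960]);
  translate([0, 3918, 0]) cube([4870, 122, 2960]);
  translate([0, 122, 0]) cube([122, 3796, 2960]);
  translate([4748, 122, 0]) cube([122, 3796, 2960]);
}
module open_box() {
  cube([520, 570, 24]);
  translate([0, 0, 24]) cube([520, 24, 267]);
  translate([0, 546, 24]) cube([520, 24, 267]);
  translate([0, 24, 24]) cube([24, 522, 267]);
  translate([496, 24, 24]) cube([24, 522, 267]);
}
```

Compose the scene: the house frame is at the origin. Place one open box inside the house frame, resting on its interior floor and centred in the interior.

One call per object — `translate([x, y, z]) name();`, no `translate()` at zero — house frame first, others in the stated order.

house_frame();
translate([2175, 1735, 0]) open_box();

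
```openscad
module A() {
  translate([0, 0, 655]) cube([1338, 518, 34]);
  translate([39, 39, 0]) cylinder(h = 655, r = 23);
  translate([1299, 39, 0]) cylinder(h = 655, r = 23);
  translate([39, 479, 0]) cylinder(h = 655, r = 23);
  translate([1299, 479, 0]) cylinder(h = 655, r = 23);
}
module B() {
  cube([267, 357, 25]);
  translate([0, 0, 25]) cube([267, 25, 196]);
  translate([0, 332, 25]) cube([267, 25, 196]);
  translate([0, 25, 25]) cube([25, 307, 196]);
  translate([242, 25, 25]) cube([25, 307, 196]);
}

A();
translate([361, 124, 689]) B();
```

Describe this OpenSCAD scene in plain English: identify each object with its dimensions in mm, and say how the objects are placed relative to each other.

A is a rectangular dining table. The top is 1338×518×34 mm with its upper surface at z = 689 mm. It stands on four round legs of 46 mm diameter, each leg's bounding box inset 16 mm from the nearest pair of top edges, running from the floor to the underside of the top.

B is an open-topped rectangular box: outside dimensions 267×357×221 mm, with a uniform wall and base thickness of 25 mm. The base is a full 267×357 slab on the floor; four walls sit on top of the base. The front and back walls (the −y and +y sides) span the full width; the two side walls fit between them.

The open box is on top of the table.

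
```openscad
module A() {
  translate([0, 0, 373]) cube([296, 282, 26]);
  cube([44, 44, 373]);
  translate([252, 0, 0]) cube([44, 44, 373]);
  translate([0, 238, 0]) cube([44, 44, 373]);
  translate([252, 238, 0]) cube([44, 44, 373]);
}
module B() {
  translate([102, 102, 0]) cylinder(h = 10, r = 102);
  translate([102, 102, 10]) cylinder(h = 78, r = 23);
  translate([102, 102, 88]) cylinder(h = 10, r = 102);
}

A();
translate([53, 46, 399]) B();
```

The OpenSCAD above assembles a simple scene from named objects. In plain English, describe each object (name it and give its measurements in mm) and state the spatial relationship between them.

A is a simple wooden stool: a rectangular seat 296 mm (x) by 282 mm (y), 26 mm thick, top face at z = 399 mm, on four square legs, each 44×44 mm in cross-section. The legs rest on z = 0, each flush with a corner of the seat.

B is a spool: two coaxial disc flanges of radius 102 mm and thickness 10 mm, joined by a core cylinder of radius 23 mm and height 78 mm. The lower flange rests on z = 0 and the three cylinders share a vertical axis.

The spool is on top of the stool.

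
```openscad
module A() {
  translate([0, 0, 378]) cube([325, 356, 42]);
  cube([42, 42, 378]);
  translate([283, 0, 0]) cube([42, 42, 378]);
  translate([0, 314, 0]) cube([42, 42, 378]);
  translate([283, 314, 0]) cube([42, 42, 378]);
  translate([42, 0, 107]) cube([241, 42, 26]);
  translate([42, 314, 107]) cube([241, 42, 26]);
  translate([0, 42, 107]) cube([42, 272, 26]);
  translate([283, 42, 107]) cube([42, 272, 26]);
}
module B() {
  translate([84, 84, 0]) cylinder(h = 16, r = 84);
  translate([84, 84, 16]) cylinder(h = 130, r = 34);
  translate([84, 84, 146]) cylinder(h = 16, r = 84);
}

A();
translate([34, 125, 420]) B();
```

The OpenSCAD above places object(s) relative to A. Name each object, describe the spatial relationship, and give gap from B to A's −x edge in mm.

A is a stool. B is a spool. The spool is on top of the stool. The gap from the spool to the stool's −x edge is 34 mm.

The spool's min-x is at 34; the stool's min-x is 0; gap = 34 mm.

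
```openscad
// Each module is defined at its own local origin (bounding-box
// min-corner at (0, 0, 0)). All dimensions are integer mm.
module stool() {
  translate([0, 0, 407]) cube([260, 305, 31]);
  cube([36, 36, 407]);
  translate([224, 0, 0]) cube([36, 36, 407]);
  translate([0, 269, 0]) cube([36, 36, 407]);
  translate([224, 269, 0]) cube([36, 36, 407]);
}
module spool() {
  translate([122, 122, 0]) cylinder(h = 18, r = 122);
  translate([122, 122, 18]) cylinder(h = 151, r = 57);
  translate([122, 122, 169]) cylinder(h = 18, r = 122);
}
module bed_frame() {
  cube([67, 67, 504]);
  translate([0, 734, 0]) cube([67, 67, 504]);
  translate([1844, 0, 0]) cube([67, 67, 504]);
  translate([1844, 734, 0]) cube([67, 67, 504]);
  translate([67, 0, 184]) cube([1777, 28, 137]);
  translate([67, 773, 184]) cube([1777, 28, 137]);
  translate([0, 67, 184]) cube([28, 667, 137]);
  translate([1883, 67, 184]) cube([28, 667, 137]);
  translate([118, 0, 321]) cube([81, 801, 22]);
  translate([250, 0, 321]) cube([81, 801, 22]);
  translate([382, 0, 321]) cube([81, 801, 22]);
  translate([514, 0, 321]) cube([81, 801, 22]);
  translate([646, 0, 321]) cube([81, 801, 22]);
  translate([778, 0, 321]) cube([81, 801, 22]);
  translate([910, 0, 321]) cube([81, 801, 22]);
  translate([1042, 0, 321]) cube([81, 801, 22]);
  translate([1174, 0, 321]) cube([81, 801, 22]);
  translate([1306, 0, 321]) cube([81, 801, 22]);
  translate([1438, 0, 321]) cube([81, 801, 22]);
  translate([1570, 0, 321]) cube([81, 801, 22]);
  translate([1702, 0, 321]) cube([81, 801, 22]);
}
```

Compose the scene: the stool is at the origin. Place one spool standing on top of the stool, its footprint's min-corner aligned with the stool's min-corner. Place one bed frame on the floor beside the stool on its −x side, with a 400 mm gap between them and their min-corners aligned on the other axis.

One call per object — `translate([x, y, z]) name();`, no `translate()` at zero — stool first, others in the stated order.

stool();
translate([0, 0, 438]) spool();
translate([-2311, 0, 0]) bed_frame();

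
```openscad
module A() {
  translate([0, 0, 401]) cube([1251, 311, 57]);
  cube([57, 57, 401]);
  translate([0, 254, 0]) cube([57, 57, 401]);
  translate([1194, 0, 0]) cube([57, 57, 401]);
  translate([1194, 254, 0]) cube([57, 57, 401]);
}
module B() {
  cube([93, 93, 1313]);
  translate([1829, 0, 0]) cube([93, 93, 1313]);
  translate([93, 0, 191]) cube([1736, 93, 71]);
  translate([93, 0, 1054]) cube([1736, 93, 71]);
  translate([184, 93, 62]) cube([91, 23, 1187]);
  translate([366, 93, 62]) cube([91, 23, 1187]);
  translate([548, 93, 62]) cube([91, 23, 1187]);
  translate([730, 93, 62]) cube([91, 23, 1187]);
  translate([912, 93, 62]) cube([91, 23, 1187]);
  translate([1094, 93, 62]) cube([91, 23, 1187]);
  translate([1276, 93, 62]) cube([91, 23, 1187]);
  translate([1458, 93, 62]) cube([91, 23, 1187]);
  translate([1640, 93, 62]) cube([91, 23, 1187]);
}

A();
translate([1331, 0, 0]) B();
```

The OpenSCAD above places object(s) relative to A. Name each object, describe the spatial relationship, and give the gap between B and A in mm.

The fence section's nearest face is 80 mm from the bench's +x face.

A is a bench. B is a fence section. The fence section is on the floor beside the bench on its +x side. The gap between the fence section and the bench is 80 mm.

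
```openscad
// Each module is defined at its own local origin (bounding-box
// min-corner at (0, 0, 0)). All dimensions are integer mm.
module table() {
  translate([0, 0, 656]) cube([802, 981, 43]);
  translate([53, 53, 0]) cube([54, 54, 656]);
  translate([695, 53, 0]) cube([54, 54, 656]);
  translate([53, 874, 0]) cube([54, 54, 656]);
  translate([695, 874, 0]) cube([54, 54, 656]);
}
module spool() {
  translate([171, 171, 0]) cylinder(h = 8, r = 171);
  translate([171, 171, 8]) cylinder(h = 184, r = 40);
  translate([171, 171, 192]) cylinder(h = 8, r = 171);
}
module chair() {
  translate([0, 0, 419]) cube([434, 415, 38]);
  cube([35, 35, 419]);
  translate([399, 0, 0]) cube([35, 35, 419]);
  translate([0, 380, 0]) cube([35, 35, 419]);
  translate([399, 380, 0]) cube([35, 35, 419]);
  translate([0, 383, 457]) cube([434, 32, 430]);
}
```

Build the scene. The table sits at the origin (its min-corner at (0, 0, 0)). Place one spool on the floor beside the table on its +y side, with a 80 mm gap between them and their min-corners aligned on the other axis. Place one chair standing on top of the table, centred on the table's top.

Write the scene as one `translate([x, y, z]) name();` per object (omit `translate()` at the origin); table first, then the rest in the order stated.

table();
translate([0, 1061, 0]) spool();
translate([184, 283, 699]) chair();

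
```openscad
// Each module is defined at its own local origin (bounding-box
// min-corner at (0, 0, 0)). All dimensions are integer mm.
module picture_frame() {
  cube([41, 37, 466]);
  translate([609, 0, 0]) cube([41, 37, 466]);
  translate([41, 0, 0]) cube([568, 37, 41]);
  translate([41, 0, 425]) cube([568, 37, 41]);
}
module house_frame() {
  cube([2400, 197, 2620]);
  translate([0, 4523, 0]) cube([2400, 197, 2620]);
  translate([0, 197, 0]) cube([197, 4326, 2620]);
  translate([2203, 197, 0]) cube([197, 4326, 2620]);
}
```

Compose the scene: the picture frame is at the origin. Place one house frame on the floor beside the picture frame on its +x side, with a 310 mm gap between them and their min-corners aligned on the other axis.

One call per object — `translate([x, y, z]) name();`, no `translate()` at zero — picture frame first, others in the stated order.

picture_frame();
translate([960, 0, 0]) house_frame();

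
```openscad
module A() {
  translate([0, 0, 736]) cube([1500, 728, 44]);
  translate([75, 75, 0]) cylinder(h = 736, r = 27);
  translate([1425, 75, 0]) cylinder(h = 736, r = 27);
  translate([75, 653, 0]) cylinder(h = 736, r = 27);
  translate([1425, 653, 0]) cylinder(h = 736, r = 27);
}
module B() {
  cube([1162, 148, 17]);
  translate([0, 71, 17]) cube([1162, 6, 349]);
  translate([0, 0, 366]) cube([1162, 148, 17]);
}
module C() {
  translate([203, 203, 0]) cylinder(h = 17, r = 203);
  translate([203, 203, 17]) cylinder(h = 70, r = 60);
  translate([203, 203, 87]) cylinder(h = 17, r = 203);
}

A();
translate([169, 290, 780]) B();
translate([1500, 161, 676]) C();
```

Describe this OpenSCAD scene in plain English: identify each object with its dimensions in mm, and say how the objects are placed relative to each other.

A is a table: top 1500 mm (x) × 728 mm (y), 44 mm thick, upper face at z = 780 mm, on four round legs of 54 mm diameter, each leg's bounding box inset 48 mm from the nearest pair of top edges, running from z = 0 to the bottom of the top.

B is an I-beam lying along x, 1162 mm long. Overall section height 383 mm. Two flanges 148 mm wide (y) and 17 mm thick, one on the floor and one at the top; a web 6 mm thick runs between them, centred on the flange width.

C is a spool: two coaxial disc flanges of radius 203 mm and thickness 17 mm, joined by a core cylinder of radius 60 mm and height 70 mm. The lower flange rests on z = 0 and the three cylinders share a vertical axis.

The I-beam is on top of the table, centred. The spool is beside the table with their tops flush at z = 780.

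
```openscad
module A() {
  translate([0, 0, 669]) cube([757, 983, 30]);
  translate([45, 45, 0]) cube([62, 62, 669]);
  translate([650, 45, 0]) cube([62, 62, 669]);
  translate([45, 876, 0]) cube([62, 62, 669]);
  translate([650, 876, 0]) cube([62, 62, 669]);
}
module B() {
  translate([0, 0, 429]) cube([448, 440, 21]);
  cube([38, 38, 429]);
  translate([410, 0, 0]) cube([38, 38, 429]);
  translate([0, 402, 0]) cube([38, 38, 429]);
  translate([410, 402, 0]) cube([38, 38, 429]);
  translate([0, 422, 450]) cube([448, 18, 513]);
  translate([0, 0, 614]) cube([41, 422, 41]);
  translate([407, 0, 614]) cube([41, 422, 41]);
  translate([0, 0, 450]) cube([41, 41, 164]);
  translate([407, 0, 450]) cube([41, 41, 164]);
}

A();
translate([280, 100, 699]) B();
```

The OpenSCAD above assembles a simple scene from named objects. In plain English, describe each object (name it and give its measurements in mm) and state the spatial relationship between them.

A is a table: top 757 mm (x) × 983 mm (y), 30 mm thick, upper face at z = 699 mm, on four 62×62 mm square legs, each inset 45 mm from the nearest pair of top edges, running from z = 0 to the bottom of the top.

B is a chair. The seat is a 448×440×21 mm slab with its top at z = 450 mm, on four 38×38 mm corner legs (flush with the seat edges, standing on z = 0). A flat backrest 18 mm thick, 513 mm tall, spans the full seat width and rises from the seat top along its +y edge, rear face flush with the rear of the seat. Two armrests of 41×41 mm section run along each side from the seat's front edge to the front of the backrest, top faces 205 mm above the seat top and outer faces flush with the seat's x-edges; a 41×41 mm post under the front of each armrest stands on the seat at the front corner.

The chair is on top of the table.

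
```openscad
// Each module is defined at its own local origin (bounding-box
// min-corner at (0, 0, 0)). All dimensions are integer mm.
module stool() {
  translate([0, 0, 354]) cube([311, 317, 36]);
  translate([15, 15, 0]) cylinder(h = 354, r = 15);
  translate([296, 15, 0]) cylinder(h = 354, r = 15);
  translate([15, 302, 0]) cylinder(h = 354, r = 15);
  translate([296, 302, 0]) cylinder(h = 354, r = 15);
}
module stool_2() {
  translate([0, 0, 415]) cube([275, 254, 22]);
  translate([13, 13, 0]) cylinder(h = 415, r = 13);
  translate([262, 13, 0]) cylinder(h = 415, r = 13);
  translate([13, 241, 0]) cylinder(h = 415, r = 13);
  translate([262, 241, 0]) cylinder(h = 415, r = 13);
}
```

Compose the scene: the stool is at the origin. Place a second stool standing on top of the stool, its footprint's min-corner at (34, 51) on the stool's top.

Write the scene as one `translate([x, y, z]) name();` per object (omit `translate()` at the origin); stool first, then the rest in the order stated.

stool();
translate([34, 51, 390]) stool_2();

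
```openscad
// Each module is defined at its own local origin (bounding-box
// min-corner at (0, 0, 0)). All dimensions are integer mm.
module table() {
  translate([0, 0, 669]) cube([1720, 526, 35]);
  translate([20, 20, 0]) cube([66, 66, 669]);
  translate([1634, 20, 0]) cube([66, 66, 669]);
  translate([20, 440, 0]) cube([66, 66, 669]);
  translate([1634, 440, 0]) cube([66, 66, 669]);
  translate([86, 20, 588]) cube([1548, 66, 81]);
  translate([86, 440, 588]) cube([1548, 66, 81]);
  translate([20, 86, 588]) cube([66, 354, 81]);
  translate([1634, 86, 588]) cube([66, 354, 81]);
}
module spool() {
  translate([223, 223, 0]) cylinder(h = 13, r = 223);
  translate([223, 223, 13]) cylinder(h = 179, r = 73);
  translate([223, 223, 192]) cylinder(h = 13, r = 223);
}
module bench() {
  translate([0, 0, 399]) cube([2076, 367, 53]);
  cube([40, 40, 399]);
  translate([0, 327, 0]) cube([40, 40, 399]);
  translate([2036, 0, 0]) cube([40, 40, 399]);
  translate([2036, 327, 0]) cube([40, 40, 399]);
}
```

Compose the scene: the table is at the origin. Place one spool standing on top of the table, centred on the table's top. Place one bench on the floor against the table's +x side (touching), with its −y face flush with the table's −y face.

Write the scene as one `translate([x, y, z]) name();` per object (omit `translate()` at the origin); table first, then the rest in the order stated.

table();
translate([637, 40, 704]) spool();
translate([1720, 0, 0]) bench();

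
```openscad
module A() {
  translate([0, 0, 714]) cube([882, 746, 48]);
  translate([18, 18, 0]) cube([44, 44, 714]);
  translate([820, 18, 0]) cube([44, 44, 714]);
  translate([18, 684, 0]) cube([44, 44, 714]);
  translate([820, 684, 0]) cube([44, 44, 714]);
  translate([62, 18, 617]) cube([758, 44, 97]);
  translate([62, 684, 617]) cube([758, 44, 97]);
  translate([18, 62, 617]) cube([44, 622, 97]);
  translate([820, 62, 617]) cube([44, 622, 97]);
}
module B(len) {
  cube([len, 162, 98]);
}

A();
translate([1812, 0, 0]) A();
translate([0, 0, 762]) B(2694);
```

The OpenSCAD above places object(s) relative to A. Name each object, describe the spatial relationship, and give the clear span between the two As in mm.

A is a table. B is a beam. A beam spans the tops of two tables. The clear span between the two tables is 930 mm.

Second table starts at x = 1812; first ends at x = 882; clear span = 1812 − 882 = 930 mm.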